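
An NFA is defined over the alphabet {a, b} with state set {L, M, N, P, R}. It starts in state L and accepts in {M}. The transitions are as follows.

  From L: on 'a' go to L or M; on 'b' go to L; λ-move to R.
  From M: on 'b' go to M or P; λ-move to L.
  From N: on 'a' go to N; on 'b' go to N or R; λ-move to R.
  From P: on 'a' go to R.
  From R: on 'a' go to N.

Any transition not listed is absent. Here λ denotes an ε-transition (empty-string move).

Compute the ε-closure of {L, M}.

Begin with {L, M}.
ε-move L → R; add R.

{L, M, R}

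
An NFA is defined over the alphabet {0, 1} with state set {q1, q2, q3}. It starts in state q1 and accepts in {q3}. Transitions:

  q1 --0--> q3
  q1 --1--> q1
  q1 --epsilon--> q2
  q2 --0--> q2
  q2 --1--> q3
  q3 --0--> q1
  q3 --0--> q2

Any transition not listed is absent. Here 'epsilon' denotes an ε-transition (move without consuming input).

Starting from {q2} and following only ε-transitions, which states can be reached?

{q2}

Begin with {q2}.
No ε-moves leave this set, so the closure equals the set itself.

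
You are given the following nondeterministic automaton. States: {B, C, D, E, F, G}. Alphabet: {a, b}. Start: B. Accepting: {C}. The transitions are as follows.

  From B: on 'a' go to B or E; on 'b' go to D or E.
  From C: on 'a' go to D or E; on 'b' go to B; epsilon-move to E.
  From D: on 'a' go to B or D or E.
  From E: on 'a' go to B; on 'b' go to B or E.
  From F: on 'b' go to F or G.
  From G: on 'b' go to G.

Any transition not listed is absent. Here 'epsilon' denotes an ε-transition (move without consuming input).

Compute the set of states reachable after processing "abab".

Start in {B}.
Read 'a': {B} → {B, E}.
Read 'b': {B, E} → {B, D, E}.
Read 'a': {B, D, E} → {B, D, E}.
Read 'b': {B, D, E} → {B, D, E}.

{B, D, E}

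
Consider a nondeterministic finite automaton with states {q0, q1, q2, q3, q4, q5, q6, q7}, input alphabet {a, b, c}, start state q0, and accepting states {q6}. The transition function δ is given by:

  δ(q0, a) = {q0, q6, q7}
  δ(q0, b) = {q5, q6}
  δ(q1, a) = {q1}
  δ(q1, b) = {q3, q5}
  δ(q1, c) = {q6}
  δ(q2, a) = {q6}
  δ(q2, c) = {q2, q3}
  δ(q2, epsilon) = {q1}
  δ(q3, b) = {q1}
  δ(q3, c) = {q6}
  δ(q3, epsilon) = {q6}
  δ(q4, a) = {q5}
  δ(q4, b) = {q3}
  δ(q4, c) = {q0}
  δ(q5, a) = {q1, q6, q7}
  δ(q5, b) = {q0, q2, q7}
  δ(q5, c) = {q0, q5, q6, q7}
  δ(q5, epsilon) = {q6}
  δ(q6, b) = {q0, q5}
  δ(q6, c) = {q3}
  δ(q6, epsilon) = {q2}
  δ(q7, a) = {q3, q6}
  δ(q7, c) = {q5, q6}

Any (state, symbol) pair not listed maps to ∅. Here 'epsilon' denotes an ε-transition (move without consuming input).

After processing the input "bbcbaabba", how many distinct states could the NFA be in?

6

Start in {q0}.
Read 'b': q0→{q5, q6}; union {q5, q6}; ε-closure = {q1, q2, q5, q6}.
Read 'b': q1→{q3, q5}, q2→∅, q5→{q0, q2, q7}, q6→{q0, q5}; union {q0, q2, q3, q5, q7}; ε-closure = {q0, q1, q2, q3, q5, q6, q7}.
Read 'c': q0→∅, q1→{q6}, q2→{q2, q3}, q3→{q6}, q5→{q0, q5, q6, q7}, q6→{q3}, q7→{q5, q6}; union {q0, q2, q3, q5, q6, q7}; ε-closure = {q0, q1, q2, q3, q5, q6, q7}.
Read 'b': q0→{q5, q6}, q1→{q3, q5}, q2→∅, q3→{q1}, q5→{q0, q2, q7}, q6→{q0, q5}, q7→∅; now {q0, q1, q2, q3, q5, q6, q7}.
Read 'a': q0→{q0, q6, q7}, q1→{q1}, q2→{q6}, q3→∅, q5→{q1, q6, q7}, q6→∅, q7→{q3, q6}; union {q0, q1, q3, q6, q7}; ε-closure = {q0, q1, q2, q3, q6, q7}.
Read 'a': q0→{q0, q6, q7}, q1→{q1}, q2→{q6}, q3→∅, q6→∅, q7→{q3, q6}; union {q0, q1, q3, q6, q7}; ε-closure = {q0, q1, q2, q3, q6, q7}.
Read 'b': q0→{q5, q6}, q1→{q3, q5}, q2→∅, q3→{q1}, q6→{q0, q5}, q7→∅; union {q0, q1, q3, q5, q6}; ε-closure = {q0, q1, q2, q3, q5, q6}.
Read 'b': q0→{q5, q6}, q1→{q3, q5}, q2→∅, q3→{q1}, q5→{q0, q2, q7}, q6→{q0, q5}; now {q0, q1, q2, q3, q5, q6, q7}.
Read 'a': q0→{q0, q6, q7}, q1→{q1}, q2→{q6}, q3→∅, q5→{q1, q6, q7}, q6→∅, q7→{q3, q6}; union {q0, q1, q3, q6, q7}; ε-closure = {q0, q1, q2, q3, q6, q7}.
That set has 6 states.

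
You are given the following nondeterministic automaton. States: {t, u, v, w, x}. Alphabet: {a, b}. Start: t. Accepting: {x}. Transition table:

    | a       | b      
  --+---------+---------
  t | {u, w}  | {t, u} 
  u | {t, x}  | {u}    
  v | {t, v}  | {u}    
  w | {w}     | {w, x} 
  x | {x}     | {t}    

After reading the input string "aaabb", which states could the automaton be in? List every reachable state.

Start in {t}.
Read 'a': {t} → {u, w}.
Read 'a': {u, w} → {t, w, x}.
Read 'a': {t, w, x} → {u, w, x}.
Read 'b': {u, w, x} → {t, u, w, x}.
Read 'b': {t, u, w, x} → {t, u, w, x}.

{t, u, w, x}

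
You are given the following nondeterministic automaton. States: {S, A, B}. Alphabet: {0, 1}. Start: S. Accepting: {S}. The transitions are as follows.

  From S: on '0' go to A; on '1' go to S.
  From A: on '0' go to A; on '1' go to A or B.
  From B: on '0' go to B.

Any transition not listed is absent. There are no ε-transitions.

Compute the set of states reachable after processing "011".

{A, B}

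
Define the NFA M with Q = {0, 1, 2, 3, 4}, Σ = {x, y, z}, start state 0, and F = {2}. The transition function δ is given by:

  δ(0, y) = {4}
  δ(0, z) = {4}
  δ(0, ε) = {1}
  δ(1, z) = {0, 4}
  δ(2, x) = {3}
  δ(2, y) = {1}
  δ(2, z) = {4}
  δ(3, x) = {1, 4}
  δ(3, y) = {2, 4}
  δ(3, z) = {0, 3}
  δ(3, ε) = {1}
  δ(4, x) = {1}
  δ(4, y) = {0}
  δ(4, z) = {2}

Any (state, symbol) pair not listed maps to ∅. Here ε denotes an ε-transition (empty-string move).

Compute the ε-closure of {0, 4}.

{0, 1, 4}

Begin with {0, 4}.
ε-move 0 → 1; add 1.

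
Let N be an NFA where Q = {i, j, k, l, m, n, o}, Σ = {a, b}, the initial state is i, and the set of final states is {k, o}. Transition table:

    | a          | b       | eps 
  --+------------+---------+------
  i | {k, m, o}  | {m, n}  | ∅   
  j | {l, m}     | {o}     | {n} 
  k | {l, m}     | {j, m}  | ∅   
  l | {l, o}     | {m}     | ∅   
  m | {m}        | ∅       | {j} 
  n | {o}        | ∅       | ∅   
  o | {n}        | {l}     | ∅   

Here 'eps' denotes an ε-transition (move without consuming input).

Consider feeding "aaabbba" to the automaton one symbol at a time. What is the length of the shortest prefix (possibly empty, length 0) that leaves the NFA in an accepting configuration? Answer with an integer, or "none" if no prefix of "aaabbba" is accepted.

Start in {i}.
Read 'a': i→{k, m, o}; union {k, m, o}; ε-closure = {j, k, m, n, o}.
None of the earlier sets intersect F, but {j, k, m, n, o} does.

1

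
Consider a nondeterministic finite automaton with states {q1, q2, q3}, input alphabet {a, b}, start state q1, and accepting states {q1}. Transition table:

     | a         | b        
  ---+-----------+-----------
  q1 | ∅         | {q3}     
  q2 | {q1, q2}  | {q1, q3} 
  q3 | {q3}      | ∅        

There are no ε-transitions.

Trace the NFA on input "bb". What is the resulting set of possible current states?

Start in {q1}.
Read 'b': {q1} → {q3}.
Read 'b': {q3} → ∅.

∅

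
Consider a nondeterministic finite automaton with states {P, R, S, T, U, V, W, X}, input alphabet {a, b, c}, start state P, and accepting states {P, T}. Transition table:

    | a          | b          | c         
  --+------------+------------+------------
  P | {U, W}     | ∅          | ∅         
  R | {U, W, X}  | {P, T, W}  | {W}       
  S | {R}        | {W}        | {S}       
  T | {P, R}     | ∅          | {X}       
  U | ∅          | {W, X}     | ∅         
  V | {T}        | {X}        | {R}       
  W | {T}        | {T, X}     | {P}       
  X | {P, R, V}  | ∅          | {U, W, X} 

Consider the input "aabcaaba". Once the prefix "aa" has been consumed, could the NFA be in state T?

Yes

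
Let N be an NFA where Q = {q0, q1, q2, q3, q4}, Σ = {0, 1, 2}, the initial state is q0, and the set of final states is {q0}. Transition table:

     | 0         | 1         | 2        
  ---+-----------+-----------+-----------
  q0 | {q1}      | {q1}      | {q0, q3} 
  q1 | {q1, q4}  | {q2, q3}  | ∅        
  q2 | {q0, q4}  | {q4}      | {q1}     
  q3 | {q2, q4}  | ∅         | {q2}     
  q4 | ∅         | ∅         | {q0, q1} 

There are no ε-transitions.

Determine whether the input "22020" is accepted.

Start in {q0}.
Read '2': q0→{q0, q3}; now {q0, q3}.
Read '2': q0→{q0, q3}, q3→{q2}; now {q0, q2, q3}.
Read '0': q0→{q1}, q2→{q0, q4}, q3→{q2, q4}; now {q0, q1, q2, q4}.
Read '2': q0→{q0, q3}, q1→∅, q2→{q1}, q4→{q0, q1}; now {q0, q1, q3}.
Read '0': q0→{q1}, q1→{q1, q4}, q3→{q2, q4}; now {q1, q2, q4}.
The final set {q1, q2, q4} contains no accepting state.

No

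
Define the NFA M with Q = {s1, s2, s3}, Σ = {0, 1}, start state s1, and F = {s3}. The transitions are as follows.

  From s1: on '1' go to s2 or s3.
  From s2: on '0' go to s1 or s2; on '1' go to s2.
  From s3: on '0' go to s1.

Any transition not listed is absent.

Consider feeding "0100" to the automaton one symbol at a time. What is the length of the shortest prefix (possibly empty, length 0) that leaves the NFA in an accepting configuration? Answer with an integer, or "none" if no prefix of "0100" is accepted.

Start in {s1}.
Read '0': {s1} → ∅.
The set is empty and remains empty for the remaining 3 symbols.
No reachable set along the way intersects F.

none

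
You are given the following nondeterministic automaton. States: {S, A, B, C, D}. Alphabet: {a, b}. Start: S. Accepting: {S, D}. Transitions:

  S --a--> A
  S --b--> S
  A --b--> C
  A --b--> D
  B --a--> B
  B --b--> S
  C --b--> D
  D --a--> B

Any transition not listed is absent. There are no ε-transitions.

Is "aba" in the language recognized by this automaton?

No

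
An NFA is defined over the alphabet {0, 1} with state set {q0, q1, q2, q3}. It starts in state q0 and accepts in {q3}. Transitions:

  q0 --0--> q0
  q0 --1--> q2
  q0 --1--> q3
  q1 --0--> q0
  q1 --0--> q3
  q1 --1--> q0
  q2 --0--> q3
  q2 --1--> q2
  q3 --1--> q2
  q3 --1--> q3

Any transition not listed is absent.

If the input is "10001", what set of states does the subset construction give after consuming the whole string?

∅

Start in {q0}.
Read '1': q0→{q2, q3}; now {q2, q3}.
Read '0': q2→{q3}, q3→∅; now {q3}.
Read '0': q3→∅; now ∅.
The set is empty and remains empty for the remaining 2 symbols.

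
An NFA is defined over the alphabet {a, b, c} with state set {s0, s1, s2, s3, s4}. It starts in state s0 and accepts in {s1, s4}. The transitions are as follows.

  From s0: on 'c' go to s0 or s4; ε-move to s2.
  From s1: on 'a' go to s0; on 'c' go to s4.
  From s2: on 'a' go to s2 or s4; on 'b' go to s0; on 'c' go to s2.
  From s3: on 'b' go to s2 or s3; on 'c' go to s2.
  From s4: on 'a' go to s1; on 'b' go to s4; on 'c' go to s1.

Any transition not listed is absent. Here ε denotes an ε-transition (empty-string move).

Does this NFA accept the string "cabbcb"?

Start: ε-closure({s0}) = {s0, s2}.
Read 'c': {s0, s2} → {s0, s2, s4}.
Read 'a': {s0, s2, s4} → {s1, s2, s4}.
Read 'b': {s1, s2, s4} → {s0, s2, s4}.
Read 'b': {s0, s2, s4} → {s0, s2, s4}.
Read 'c': {s0, s2, s4} → {s0, s1, s2, s4}.
Read 'b': {s0, s1, s2, s4} → {s0, s2, s4}.
The final set {s0, s2, s4} contains the accepting state s4.

Yes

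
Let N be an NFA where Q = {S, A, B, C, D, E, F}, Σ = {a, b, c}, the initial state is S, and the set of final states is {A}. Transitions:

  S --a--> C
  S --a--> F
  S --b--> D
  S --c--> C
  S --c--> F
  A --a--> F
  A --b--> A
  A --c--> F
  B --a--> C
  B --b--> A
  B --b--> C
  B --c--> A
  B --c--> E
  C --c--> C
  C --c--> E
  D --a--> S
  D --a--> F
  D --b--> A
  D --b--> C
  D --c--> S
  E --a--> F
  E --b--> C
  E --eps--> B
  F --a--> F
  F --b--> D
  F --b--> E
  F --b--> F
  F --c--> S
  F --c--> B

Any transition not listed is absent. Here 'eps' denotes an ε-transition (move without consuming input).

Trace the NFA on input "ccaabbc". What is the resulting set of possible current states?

Start in {S}.
Read 'c': S→{C, F}; now {C, F}.
Read 'c': C→{C, E}, F→{S, B}; now {S, B, C, E}.
Read 'a': S→{C, F}, B→{C}, C→∅, E→{F}; now {C, F}.
Read 'a': C→∅, F→{F}; now {F}.
Read 'b': F→{D, E, F}; union {D, E, F}; ε-closure = {B, D, E, F}.
Read 'b': B→{A, C}, D→{A, C}, E→{C}, F→{D, E, F}; union {A, C, D, E, F}; ε-closure = {A, B, C, D, E, F}.
Read 'c': A→{F}, B→{A, E}, C→{C, E}, D→{S}, E→∅, F→{S, B}; now {S, A, B, C, E, F}.

{S, A, B, C, E, F}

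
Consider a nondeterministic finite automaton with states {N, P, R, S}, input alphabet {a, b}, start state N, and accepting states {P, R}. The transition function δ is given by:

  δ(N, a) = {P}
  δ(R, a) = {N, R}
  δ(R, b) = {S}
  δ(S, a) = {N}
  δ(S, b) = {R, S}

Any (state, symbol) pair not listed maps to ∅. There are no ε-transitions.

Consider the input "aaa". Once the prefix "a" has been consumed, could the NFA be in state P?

Yes

Start in {N}.
Read 'a': N→{P}; now {P}.
State P is in {P}.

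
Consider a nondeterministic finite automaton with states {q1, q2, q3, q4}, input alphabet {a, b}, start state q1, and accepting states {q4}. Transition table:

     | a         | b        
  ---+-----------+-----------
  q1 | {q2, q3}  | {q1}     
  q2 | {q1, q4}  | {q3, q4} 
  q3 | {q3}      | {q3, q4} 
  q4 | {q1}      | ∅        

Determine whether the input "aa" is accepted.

Yes

Start in {q1}.
Read 'a': q1→{q2, q3}; now {q2, q3}.
Read 'a': q2→{q1, q4}, q3→{q3}; now {q1, q3, q4}.
The final set {q1, q3, q4} contains the accepting state q4.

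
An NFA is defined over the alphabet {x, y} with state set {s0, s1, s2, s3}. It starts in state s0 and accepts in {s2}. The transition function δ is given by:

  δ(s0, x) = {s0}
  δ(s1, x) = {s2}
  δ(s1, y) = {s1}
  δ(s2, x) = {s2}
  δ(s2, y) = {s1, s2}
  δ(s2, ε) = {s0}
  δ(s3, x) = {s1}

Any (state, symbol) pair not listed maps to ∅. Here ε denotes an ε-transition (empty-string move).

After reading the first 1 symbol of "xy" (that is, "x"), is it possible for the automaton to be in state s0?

Yes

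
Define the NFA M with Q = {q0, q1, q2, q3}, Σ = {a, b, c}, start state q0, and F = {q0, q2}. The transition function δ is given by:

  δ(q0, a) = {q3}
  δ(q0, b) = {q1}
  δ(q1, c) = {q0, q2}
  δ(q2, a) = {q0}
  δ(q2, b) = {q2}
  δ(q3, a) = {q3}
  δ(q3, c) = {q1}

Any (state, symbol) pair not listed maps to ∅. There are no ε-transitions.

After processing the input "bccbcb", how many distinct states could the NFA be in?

0

Start in {q0}.
Read 'b': q0→{q1}; now {q1}.
Read 'c': q1→{q0, q2}; now {q0, q2}.
Read 'c': q0→∅, q2→∅; now ∅.
The set is empty and remains empty for the remaining 3 symbols.
That set has 0 states.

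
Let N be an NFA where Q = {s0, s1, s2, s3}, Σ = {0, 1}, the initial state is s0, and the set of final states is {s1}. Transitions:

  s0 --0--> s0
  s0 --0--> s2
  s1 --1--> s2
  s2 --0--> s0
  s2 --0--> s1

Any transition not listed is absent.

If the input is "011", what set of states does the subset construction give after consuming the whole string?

Start in {s0}.
Read '0': s0→{s0, s2}; now {s0, s2}.
Read '1': s0→∅, s2→∅; now ∅.
The set is empty and remains empty for the remaining 1 symbol.

∅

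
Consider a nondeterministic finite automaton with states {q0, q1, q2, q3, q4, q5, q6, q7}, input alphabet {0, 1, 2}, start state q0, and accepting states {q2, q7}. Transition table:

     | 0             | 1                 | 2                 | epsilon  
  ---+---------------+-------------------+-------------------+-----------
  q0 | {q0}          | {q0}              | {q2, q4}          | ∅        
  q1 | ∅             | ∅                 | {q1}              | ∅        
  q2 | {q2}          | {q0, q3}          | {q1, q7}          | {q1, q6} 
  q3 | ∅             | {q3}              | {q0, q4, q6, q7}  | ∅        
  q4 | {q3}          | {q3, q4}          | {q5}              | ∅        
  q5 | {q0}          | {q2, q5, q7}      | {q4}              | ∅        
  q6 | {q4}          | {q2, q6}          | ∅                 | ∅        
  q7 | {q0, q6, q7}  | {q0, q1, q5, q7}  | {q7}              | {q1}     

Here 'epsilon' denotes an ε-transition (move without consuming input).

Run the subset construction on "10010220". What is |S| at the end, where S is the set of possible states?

4

Start in {q0}.
Read '1': {q0} → {q0}.
Read '0': {q0} → {q0}.
Read '0': {q0} → {q0}.
Read '1': {q0} → {q0}.
Read '0': {q0} → {q0}.
Read '2': {q0} → {q1, q2, q4, q6}.
Read '2': {q1, q2, q4, q6} → {q1, q5, q7}.
Read '0': {q1, q5, q7} → {q0, q1, q6, q7}.
That set has 4 states.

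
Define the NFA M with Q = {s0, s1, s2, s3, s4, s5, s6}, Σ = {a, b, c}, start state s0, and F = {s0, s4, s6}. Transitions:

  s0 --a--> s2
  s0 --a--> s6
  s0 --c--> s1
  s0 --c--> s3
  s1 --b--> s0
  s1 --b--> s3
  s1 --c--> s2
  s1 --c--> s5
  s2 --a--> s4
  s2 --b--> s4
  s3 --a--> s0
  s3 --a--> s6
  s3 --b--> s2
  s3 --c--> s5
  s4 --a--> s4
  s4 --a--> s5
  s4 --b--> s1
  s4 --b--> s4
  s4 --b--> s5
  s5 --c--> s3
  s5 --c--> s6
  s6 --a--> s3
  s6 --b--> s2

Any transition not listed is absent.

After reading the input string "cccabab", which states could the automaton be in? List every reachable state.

Start in {s0}.
Read 'c': {s0} → {s1, s3}.
Read 'c': {s1, s3} → {s2, s5}.
Read 'c': {s2, s5} → {s3, s6}.
Read 'a': {s3, s6} → {s0, s3, s6}.
Read 'b': {s0, s3, s6} → {s2}.
Read 'a': {s2} → {s4}.
Read 'b': {s4} → {s1, s4, s5}.

{s1, s4, s5}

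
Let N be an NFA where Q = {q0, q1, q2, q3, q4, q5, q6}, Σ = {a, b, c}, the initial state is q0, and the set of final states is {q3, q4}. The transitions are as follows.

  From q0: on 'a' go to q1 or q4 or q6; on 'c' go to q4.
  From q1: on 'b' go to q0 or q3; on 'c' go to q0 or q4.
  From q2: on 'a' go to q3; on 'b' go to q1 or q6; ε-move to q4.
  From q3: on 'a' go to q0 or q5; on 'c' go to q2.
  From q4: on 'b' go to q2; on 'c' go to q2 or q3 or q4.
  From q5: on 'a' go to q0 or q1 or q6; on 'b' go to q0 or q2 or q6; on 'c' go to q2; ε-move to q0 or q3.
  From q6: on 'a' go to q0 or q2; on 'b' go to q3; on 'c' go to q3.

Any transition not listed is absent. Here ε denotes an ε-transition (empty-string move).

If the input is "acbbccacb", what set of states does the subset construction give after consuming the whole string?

{q1, q2, q4, q6}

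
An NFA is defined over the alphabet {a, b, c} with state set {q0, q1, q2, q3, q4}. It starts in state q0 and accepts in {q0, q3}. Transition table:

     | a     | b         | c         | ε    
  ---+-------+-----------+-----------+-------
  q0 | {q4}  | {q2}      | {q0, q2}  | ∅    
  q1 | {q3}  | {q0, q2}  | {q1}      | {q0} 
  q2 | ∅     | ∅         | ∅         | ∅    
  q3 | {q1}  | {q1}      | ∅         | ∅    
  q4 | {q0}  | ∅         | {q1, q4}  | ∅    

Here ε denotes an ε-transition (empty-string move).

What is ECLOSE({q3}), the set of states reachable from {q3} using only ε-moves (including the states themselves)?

Begin with {q3}.
No ε-moves leave this set, so the closure equals the set itself.

{q3}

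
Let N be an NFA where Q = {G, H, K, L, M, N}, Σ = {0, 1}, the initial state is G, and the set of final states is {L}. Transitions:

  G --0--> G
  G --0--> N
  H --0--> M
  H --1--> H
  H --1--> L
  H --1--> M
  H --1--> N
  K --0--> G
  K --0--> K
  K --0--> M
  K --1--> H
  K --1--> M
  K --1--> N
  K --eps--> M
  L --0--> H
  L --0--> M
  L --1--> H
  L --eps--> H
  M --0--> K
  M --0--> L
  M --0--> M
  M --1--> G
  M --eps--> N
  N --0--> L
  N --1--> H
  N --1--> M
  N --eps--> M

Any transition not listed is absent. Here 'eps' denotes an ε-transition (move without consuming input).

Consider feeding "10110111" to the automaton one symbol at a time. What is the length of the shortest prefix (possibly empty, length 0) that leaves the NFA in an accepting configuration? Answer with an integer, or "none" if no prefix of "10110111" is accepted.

Start in {G}.
Read '1': G→∅; now ∅.
The set is empty and remains empty for the remaining 7 symbols.
No reachable set along the way intersects F.

none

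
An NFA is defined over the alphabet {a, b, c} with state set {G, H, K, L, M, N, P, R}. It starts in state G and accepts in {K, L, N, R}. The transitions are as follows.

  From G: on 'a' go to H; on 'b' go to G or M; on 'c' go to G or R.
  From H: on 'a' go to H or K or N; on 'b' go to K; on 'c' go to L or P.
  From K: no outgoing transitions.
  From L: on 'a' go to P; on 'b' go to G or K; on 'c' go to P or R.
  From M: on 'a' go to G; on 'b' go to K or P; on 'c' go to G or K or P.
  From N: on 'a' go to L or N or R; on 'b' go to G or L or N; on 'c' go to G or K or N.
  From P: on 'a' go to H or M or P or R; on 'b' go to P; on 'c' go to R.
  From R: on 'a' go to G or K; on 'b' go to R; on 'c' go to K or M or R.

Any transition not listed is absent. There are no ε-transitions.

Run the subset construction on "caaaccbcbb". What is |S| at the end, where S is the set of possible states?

7

Start in {G}.
Read 'c': {G} → {G, R}.
Read 'a': {G, R} → {G, H, K}.
Read 'a': {G, H, K} → {H, K, N}.
Read 'a': {H, K, N} → {H, K, L, N, R}.
Read 'c': {H, K, L, N, R} → {G, K, L, M, N, P, R}.
Read 'c': {G, K, L, M, N, P, R} → {G, K, M, N, P, R}.
Read 'b': {G, K, M, N, P, R} → {G, K, L, M, N, P, R}.
Read 'c': {G, K, L, M, N, P, R} → {G, K, M, N, P, R}.
Read 'b': {G, K, M, N, P, R} → {G, K, L, M, N, P, R}.
Read 'b': {G, K, L, M, N, P, R} → {G, K, L, M, N, P, R}.
That set has 7 states.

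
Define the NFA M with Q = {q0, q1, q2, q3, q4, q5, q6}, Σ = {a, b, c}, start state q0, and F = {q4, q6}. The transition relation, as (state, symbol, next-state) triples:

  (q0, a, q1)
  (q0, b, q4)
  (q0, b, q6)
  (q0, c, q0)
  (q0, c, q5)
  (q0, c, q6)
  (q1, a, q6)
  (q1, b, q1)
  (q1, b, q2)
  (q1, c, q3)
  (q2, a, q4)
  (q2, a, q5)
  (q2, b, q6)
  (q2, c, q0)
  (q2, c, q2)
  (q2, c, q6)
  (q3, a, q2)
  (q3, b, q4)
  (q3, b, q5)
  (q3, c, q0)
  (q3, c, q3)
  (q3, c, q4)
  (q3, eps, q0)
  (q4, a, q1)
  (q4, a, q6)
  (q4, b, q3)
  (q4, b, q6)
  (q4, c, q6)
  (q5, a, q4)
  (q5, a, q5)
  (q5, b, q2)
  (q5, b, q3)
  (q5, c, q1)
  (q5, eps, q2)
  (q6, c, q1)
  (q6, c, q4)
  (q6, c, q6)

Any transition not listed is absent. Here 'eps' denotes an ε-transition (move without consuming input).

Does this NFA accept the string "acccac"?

Yes

Start in {q0}.
Read 'a': {q0} → {q1}.
Read 'c': {q1} → {q0, q3}.
Read 'c': {q0, q3} → {q0, q2, q3, q4, q5, q6}.
Read 'c': {q0, q2, q3, q4, q5, q6} → {q0, q1, q2, q3, q4, q5, q6}.
Read 'a': {q0, q1, q2, q3, q4, q5, q6} → {q1, q2, q4, q5, q6}.
Read 'c': {q1, q2, q4, q5, q6} → {q0, q1, q2, q3, q4, q6}.
The final set {q0, q1, q2, q3, q4, q6} contains the accepting states q4, q6.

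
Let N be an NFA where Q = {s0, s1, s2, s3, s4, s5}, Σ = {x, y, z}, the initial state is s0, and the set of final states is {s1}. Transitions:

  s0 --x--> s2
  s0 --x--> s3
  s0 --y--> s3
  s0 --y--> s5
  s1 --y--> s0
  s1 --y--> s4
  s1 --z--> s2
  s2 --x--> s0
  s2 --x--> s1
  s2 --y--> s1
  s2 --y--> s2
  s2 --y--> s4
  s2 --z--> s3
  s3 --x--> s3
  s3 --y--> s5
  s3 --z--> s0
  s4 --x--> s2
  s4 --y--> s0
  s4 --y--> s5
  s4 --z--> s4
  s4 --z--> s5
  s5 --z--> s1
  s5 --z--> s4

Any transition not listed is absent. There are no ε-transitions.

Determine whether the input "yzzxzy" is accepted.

Yes

Start in {s0}.
Read 'y': {s0} → {s3, s5}.
Read 'z': {s3, s5} → {s0, s1, s4}.
Read 'z': {s0, s1, s4} → {s2, s4, s5}.
Read 'x': {s2, s4, s5} → {s0, s1, s2}.
Read 'z': {s0, s1, s2} → {s2, s3}.
Read 'y': {s2, s3} → {s1, s2, s4, s5}.
The final set {s1, s2, s4, s5} contains the accepting state s1.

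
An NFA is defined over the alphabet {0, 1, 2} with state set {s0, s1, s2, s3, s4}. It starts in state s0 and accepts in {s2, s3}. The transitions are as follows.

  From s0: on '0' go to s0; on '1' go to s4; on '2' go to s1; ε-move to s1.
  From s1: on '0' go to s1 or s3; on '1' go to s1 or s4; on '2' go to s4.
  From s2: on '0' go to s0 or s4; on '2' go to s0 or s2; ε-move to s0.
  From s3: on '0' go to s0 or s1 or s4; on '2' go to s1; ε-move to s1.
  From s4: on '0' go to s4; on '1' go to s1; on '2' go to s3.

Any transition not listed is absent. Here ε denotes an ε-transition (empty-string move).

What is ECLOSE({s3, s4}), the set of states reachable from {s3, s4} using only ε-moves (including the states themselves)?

{s1, s3, s4}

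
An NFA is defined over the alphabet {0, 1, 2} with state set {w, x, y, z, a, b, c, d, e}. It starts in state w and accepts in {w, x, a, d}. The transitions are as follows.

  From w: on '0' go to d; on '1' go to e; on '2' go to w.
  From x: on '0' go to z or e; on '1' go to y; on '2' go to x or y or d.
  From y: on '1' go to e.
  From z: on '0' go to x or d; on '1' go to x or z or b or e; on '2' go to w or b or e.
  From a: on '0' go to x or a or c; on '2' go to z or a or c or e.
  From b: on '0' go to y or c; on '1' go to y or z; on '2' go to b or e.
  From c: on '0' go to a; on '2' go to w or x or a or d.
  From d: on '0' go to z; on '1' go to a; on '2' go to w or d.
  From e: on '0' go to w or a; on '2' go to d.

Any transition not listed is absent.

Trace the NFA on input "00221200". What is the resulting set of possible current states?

{x, z, a, c, d, e}

Start in {w}.
Read '0': w→{d}; now {d}.
Read '0': d→{z}; now {z}.
Read '2': z→{w, b, e}; now {w, b, e}.
Read '2': w→{w}, b→{b, e}, e→{d}; now {w, b, d, e}.
Read '1': w→{e}, b→{y, z}, d→{a}, e→∅; now {y, z, a, e}.
Read '2': y→∅, z→{w, b, e}, a→{z, a, c, e}, e→{d}; now {w, z, a, b, c, d, e}.
Read '0': w→{d}, z→{x, d}, a→{x, a, c}, b→{y, c}, c→{a}, d→{z}, e→{w, a}; now {w, x, y, z, a, c, d}.
Read '0': w→{d}, x→{z, e}, y→∅, z→{x, d}, a→{x, a, c}, c→{a}, d→{z}; now {x, z, a, c, d, e}.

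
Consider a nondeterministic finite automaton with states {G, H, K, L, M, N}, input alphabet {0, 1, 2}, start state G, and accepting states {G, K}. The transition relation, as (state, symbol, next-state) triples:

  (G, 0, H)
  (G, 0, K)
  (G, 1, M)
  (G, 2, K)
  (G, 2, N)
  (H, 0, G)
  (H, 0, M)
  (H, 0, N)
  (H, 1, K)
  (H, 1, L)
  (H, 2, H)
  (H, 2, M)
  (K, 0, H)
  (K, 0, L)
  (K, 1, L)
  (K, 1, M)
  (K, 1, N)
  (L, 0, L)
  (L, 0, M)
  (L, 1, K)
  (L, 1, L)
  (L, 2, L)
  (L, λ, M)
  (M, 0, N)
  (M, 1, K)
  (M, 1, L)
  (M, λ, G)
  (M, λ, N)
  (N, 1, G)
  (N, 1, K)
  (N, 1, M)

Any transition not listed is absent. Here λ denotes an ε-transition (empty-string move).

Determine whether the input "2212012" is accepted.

Start in {G}.
Read '2': G→{K, N}; now {K, N}.
Read '2': K→∅, N→∅; now ∅.
The set is empty and remains empty for the remaining 5 symbols.
The final set ∅ contains no accepting state.

No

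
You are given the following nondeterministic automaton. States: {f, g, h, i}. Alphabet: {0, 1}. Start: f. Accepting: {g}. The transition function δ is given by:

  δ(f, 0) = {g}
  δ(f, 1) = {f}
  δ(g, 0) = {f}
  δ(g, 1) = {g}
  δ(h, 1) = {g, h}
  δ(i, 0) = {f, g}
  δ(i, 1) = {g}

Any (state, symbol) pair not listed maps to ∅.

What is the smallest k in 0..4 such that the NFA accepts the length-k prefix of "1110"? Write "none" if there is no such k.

4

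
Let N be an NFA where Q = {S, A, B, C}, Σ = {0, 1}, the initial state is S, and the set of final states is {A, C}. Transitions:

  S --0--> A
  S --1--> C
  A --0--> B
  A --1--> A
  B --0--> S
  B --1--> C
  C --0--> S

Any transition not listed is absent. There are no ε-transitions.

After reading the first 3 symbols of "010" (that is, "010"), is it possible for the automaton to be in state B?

Yes

Start in {S}.
Read '0': S→{A}; now {A}.
Read '1': A→{A}; now {A}.
Read '0': A→{B}; now {B}.
State B is in {B}.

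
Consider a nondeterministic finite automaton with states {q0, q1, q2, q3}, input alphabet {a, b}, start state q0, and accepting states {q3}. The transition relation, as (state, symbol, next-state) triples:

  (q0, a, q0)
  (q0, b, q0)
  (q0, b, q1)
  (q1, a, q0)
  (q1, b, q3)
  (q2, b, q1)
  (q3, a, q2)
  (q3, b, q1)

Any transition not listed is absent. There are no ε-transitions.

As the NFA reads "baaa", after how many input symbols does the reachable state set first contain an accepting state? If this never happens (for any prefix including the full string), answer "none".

none

Start in {q0}.
Read 'b': {q0} → {q0, q1}.
Read 'a': {q0, q1} → {q0}.
Read 'a': {q0} → {q0}.
Read 'a': {q0} → {q0}.
No reachable set along the way intersects F.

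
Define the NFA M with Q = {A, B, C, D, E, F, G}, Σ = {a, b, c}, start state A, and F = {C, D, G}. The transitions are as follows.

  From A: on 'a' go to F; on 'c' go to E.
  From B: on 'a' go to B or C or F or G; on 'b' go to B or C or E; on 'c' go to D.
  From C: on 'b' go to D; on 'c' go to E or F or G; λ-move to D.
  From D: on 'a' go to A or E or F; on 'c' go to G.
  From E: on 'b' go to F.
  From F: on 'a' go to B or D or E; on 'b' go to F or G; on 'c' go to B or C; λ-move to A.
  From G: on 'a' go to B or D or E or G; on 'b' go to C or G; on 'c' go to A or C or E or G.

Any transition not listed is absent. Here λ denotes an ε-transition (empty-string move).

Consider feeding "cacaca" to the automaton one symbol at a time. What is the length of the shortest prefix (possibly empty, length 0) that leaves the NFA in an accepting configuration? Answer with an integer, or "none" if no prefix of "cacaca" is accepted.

none

Start in {A}.
Read 'c': A→{E}; now {E}.
Read 'a': E→∅; now ∅.
The set is empty and remains empty for the remaining 4 symbols.
No reachable set along the way intersects F.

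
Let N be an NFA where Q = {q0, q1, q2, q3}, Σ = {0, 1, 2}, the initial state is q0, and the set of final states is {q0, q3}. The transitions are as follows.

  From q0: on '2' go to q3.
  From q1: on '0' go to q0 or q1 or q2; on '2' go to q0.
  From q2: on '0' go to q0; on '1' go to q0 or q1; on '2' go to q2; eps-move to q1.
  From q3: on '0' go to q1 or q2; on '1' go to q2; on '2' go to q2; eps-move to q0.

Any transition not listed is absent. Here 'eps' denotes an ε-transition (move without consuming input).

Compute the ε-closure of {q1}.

Begin with {q1}.
No ε-moves leave this set, so the closure equals the set itself.

{q1}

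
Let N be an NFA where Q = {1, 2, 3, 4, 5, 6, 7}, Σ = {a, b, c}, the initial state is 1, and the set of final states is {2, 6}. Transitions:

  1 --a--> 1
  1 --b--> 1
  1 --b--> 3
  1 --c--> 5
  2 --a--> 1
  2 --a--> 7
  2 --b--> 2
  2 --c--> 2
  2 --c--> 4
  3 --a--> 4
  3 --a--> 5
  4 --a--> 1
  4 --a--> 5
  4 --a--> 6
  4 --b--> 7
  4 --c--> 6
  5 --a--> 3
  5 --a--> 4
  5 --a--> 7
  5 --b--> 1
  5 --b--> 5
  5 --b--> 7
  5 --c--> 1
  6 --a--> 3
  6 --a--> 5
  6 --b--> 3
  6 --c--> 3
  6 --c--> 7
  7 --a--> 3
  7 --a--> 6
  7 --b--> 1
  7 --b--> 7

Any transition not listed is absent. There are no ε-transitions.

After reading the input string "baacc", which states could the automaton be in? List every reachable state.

{1, 3, 5, 7}

Start in {1}.
Read 'b': {1} → {1, 3}.
Read 'a': {1, 3} → {1, 4, 5}.
Read 'a': {1, 4, 5} → {1, 3, 4, 5, 6, 7}.
Read 'c': {1, 3, 4, 5, 6, 7} → {1, 3, 5, 6, 7}.
Read 'c': {1, 3, 5, 6, 7} → {1, 3, 5, 7}.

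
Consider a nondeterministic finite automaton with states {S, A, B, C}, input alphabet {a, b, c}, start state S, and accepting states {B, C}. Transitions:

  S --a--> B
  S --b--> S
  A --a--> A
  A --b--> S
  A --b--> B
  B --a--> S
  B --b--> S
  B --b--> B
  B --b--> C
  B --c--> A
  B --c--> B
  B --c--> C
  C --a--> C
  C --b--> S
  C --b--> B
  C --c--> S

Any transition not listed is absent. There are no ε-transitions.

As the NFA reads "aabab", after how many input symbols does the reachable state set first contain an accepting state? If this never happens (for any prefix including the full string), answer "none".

Start in {S}.
Read 'a': S→{B}; now {B}.
None of the earlier sets intersect F, but {B} does.

1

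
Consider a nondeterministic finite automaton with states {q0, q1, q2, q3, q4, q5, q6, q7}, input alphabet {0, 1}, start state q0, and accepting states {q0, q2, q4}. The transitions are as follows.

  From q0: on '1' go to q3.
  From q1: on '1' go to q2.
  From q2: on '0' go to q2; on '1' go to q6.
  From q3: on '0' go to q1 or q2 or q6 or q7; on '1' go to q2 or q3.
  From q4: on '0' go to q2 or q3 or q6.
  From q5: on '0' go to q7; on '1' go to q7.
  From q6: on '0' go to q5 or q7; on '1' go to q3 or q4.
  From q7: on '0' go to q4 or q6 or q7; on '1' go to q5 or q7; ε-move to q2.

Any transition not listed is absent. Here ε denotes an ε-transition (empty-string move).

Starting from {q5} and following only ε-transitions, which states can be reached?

Begin with {q5}.
No ε-moves leave this set, so the closure equals the set itself.

{q5}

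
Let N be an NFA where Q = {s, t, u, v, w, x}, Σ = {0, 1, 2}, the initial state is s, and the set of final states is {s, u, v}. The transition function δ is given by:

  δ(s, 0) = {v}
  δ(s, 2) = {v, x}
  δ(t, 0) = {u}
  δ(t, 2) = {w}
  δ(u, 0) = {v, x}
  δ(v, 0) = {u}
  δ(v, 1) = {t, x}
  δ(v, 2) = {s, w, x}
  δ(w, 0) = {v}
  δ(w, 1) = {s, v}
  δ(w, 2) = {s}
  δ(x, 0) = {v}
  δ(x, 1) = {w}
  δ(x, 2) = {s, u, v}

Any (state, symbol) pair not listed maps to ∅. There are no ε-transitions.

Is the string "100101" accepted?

No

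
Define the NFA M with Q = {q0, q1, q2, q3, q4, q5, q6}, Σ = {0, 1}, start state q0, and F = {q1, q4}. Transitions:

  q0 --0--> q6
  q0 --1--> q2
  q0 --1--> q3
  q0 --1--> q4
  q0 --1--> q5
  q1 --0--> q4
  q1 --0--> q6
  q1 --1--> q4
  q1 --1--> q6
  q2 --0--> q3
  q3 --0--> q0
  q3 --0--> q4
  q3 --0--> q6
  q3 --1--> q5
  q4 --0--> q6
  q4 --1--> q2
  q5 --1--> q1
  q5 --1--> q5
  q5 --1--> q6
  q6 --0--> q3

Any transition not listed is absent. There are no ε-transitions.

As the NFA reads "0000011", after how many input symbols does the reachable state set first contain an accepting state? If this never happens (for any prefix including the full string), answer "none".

3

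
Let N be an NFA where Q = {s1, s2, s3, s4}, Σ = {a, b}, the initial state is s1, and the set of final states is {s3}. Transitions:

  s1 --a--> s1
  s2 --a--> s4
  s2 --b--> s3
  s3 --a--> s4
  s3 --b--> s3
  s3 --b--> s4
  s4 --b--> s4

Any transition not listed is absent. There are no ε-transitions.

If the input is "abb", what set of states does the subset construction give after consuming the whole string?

∅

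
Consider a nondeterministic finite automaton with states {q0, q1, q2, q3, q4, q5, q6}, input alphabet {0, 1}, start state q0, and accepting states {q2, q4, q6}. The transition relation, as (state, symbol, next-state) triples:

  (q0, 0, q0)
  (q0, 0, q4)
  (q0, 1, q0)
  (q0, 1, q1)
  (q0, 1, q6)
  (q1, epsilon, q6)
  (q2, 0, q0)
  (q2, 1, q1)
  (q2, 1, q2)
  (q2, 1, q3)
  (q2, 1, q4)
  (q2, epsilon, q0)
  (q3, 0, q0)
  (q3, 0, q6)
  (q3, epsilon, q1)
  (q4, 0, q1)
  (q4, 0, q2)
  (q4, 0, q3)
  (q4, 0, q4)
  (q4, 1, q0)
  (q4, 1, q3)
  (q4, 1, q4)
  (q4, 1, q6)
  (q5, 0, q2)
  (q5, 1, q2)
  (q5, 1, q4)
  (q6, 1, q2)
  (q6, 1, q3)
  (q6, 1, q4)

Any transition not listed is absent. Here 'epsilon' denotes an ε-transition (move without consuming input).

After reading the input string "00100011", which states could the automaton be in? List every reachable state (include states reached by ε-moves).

{q0, q1, q2, q3, q4, q6}

Start in {q0}.
Read '0': {q0} → {q0, q4}.
Read '0': {q0, q4} → {q0, q1, q2, q3, q4, q6}.
Read '1': {q0, q1, q2, q3, q4, q6} → {q0, q1, q2, q3, q4, q6}.
Read '0': {q0, q1, q2, q3, q4, q6} → {q0, q1, q2, q3, q4, q6}.
Read '0': {q0, q1, q2, q3, q4, q6} → {q0, q1, q2, q3, q4, q6}.
Read '0': {q0, q1, q2, q3, q4, q6} → {q0, q1, q2, q3, q4, q6}.
Read '1': {q0, q1, q2, q3, q4, q6} → {q0, q1, q2, q3, q4, q6}.
Read '1': {q0, q1, q2, q3, q4, q6} → {q0, q1, q2, q3, q4, q6}.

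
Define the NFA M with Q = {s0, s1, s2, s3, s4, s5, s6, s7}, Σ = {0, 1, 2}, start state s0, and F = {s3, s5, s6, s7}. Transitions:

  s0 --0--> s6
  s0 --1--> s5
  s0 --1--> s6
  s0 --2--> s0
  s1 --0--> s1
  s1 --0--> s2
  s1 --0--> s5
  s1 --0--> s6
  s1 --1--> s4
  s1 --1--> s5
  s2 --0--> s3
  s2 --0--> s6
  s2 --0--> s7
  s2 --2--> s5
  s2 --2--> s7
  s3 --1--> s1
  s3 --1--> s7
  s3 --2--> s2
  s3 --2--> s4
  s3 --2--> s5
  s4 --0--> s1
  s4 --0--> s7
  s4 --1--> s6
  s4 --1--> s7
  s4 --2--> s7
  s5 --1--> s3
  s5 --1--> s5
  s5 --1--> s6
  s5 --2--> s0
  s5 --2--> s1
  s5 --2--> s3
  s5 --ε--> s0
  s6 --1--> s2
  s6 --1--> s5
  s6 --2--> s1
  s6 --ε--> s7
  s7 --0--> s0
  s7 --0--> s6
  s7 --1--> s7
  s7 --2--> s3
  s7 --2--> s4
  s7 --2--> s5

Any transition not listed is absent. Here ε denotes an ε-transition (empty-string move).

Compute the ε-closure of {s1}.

{s1}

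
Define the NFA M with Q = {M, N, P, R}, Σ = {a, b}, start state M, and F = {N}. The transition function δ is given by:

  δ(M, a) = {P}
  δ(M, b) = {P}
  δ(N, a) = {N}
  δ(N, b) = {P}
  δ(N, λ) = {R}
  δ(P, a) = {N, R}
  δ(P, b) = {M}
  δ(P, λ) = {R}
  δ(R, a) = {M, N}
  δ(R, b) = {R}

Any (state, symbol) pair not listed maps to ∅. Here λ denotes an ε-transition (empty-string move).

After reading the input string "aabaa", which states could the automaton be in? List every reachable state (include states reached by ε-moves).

Start in {M}.
Read 'a': M→{P}; union {P}; ε-closure = {P, R}.
Read 'a': P→{N, R}, R→{M, N}; now {M, N, R}.
Read 'b': M→{P}, N→{P}, R→{R}; now {P, R}.
Read 'a': P→{N, R}, R→{M, N}; now {M, N, R}.
Read 'a': M→{P}, N→{N}, R→{M, N}; union {M, N, P}; ε-closure = {M, N, P, R}.

{M, N, P, R}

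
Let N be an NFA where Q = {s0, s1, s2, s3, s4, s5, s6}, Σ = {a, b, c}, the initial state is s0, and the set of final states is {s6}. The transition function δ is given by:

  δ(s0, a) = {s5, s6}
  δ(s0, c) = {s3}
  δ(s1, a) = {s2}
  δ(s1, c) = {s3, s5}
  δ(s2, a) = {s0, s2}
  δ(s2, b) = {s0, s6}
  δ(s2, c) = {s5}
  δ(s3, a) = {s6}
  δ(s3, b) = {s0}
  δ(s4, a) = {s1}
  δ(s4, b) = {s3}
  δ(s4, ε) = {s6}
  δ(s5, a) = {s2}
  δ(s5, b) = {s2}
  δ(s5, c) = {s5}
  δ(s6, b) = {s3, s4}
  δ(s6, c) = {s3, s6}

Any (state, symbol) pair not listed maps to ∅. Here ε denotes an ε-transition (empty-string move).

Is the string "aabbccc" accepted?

Yes

Start in {s0}.
Read 'a': s0→{s5, s6}; now {s5, s6}.
Read 'a': s5→{s2}, s6→∅; now {s2}.
Read 'b': s2→{s0, s6}; now {s0, s6}.
Read 'b': s0→∅, s6→{s3, s4}; union {s3, s4}; ε-closure = {s3, s4, s6}.
Read 'c': s3→∅, s4→∅, s6→{s3, s6}; now {s3, s6}.
Read 'c': s3→∅, s6→{s3, s6}; now {s3, s6}.
Read 'c': s3→∅, s6→{s3, s6}; now {s3, s6}.
The final set {s3, s6} contains the accepting state s6.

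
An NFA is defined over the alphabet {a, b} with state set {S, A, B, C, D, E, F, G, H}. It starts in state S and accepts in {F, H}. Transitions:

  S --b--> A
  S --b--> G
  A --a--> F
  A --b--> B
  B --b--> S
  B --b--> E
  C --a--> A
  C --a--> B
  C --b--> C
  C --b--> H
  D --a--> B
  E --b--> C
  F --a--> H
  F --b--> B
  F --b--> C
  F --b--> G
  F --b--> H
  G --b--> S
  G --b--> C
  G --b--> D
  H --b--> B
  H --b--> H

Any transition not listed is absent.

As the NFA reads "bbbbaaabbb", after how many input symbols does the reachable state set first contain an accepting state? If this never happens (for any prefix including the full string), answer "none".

3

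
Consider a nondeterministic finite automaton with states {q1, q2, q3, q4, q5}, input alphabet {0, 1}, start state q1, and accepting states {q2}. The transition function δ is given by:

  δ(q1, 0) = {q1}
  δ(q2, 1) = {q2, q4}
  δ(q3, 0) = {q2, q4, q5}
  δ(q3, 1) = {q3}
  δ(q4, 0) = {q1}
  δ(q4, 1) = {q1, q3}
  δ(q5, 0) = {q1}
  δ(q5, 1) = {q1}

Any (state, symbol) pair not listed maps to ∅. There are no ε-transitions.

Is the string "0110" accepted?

No

Start in {q1}.
Read '0': q1→{q1}; now {q1}.
Read '1': q1→∅; now ∅.
The set is empty and remains empty for the remaining 2 symbols.
The final set ∅ contains no accepting state.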